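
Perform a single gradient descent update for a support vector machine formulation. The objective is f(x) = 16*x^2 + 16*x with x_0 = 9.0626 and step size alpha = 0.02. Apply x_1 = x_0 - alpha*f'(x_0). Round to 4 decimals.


We compute the gradient at x_0 and apply the update.
f'(x) = 32*x + 16
f'(9.0626) = 32*9.0626 + 16 = 306.0032
x_1 = 9.0626 - 0.02*306.0032 = 2.9425


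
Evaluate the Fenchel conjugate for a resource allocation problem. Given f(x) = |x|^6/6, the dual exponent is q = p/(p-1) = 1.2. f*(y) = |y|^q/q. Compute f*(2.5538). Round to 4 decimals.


The conjugate exponent q satisfies 1/p + 1/q = 1.
p = 6, so q = 6/(6 - 1) = 1.2
|y|^q = 2.5538^1.2 = 3.0805
f*(2.5538) = 3.0805 / 1.2 = 2.5671


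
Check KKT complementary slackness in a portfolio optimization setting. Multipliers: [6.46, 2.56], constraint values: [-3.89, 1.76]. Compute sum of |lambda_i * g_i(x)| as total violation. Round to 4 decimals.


KKT complementary slackness check:
lambda_1 * g_1 = 6.46 * -3.89 = -25.1294
lambda_2 * g_2 = 2.56 * 1.76 = 4.5056
Total violation = 25.1294 + 4.5056 = 29.635


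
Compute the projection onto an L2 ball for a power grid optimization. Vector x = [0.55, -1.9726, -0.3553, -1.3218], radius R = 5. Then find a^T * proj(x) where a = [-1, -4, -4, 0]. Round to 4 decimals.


Step 1: Compute ||x|| (intermediates to 6 decimals).
||x|| = sqrt(0.55^2 + (-1.9726)^2 + (-0.3553)^2 + (-1.3218)^2) = 2.463137
Step 2: Project.
Since ||x|| <= R, proj = x (no scaling needed).
proj(x) = [0.55, -1.9726, -0.3553, -1.3218]
Step 3: Dot product.
a^T * proj(x) = -1*0.55 - 4*(-1.9726) - 4*(-0.3553) + 0*(-1.3218) = 8.7616


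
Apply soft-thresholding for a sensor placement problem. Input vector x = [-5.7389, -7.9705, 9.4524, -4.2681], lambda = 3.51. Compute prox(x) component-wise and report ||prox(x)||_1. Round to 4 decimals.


Soft-thresholding with lambda = 3.51:
prox(-5.7389) = sign(-5.7389)*max(|-5.7389| - 3.51, 0) = -2.2289
prox(-7.9705) = sign(-7.9705)*max(|-7.9705| - 3.51, 0) = -4.4605
prox(9.4524) = sign(9.4524)*max(|9.4524| - 3.51, 0) = 5.9424
prox(-4.2681) = sign(-4.2681)*max(|-4.2681| - 3.51, 0) = -0.7581
prox(x) = [-2.2289, -4.4605, 5.9424, -0.7581]
||prox(x)||_1 = 2.2289 + 4.4605 + 5.9424 + 0.7581 = 13.3899


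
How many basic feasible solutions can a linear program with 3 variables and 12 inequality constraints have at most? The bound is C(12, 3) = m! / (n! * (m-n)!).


Each vertex corresponds to some choice of n active constraints out of m, so the number of vertices is at most C(m, n) = m! / (n!(m-n)!).
m = 12, n = 3
Numerator: 12 * 11 * 10
Denominator: 3! = 6
C(12, 3) = 220


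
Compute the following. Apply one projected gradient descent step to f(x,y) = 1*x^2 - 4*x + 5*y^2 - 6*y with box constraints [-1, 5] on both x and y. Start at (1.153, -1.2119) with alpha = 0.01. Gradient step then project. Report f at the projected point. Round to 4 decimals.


Step 1: Compute gradient at (1.153, -1.2119).
grad_x = 2*1*1.153 - 4 = -1.694
grad_y = 2*5*-1.2119 - 6 = -18.119
Step 2: Gradient step.
x_raw = 1.153 - 0.01*-1.694 = 1.1699
y_raw = -1.2119 - 0.01*-18.119 = -1.0307
Step 3: Project onto [-1, 5].
x_proj = clip(1.1699) = 1.1699
y_proj = clip(-1.0307) = -1.0
Step 4: Evaluate f.
f(1.1699, -1.0) = 7.689


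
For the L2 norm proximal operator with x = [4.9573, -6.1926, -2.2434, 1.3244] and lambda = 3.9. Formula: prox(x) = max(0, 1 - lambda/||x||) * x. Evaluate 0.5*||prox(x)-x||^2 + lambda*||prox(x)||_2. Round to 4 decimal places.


Step 1: Compute ||x||.
||x|| = 8.3493
Step 2: Compute scaling factor.
scale = max(0, 1 - 3.9/8.3493) = 0.5329
Step 3: prox(x) = [2.6417, -3.3, -1.1955, 0.7058]
||prox(x)|| = 4.4493
Step 4: Proximal objective.
0.5*||prox-x||^2 = 7.605
lambda*||prox|| = 17.3523
Total = 24.9571


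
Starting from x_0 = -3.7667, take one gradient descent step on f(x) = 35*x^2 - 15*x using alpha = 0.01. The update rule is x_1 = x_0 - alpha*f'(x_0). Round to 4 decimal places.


We compute the gradient at x_0 and apply the update.
f'(x) = 70*x - 15
f'(-3.7667) = 70*-3.7667 - 15 = -278.669
x_1 = -3.7667 - 0.01*-278.669 = -0.98


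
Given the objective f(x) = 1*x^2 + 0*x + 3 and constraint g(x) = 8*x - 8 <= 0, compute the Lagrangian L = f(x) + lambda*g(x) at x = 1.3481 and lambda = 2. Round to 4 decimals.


Step 1: Evaluate f(x).
f(1.3481) = 1*1.3481^2 + 0*1.3481 + 3 = 4.8174
Step 2: Evaluate g(x).
g(1.3481) = 8*1.3481 - 8 = 2.7848
Step 3: Compute Lagrangian.
L = 4.8174 + 2*2.7848 = 10.387


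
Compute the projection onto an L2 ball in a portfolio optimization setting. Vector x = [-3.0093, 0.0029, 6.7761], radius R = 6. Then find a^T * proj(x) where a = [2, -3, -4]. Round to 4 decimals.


Step 1: Compute ||x|| (intermediates to 6 decimals).
||x|| = sqrt((-3.0093)^2 + 0.0029^2 + 6.7761^2) = 7.414272
Step 2: Project.
Since ||x|| > R, scale = R/||x|| = 6/7.414272 = 0.80925, proj(x) = scale * x
proj(x) = [-2.435276, 0.002347, 5.483559]
Step 3: Dot product.
a^T * proj(x) = 2*(-2.435276) - 3*0.002347 - 4*5.483559 = -26.8118


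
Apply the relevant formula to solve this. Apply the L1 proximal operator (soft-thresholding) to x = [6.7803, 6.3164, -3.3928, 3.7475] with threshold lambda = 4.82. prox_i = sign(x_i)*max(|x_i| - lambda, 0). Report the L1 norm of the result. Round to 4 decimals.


Soft-thresholding with lambda = 4.82:
prox(6.7803) = sign(6.7803)*max(|6.7803| - 4.82, 0) = 1.9603
prox(6.3164) = sign(6.3164)*max(|6.3164| - 4.82, 0) = 1.4964
prox(-3.3928) = sign(-3.3928)*max(|-3.3928| - 4.82, 0) = 0.0
prox(3.7475) = sign(3.7475)*max(|3.7475| - 4.82, 0) = 0.0
prox(x) = [1.9603, 1.4964, 0.0, 0.0]
||prox(x)||_1 = 1.9603 + 1.4964 + 0.0 + 0.0 = 3.4567


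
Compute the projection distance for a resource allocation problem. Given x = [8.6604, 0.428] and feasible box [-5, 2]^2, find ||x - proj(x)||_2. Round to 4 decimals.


Project each component onto [-5, 2].
clip(8.6604) = 2.0, clip(0.428) = 0.428
Projection = [2.0, 0.428]
Squared diffs: [44.3609, 0.0]
Distance = sqrt(44.3609) = 6.6604


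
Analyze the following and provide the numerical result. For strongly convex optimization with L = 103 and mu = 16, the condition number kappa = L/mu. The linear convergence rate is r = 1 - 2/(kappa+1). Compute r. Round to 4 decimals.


Step 1: Compute the condition number.
kappa = L/mu = 103/16 = 6.4375
Step 2: Compute the convergence rate.
r = 1 - 2/(kappa + 1) = 1 - 2*mu/(L + mu) = (L - mu)/(L + mu) = 87/119 = 0.7311


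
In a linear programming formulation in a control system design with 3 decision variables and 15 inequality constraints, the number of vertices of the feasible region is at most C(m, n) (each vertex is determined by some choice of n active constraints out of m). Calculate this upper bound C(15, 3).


Each vertex corresponds to some choice of n active constraints out of m, so the number of vertices is at most C(m, n) = m! / (n!(m-n)!).
m = 15, n = 3
Numerator: 15 * 14 * 13
Denominator: 3! = 6
C(15, 3) = 455


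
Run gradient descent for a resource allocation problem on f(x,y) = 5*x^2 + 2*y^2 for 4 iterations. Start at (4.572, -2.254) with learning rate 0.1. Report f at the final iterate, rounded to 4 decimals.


Gradient descent on f(x,y) = 5*x^2 + 2*y^2.
Starting point: (4.572, -2.254), alpha = 0.1
Step 1: grad_x = 2*5*4.572 = 45.72, grad_y = 2*2*-2.254 = -9.016
  x_1 = 4.572 - 0.1*45.72 = 0.0
  y_1 = -2.254 - 0.1*-9.016 = -1.3524
Step 2: grad_x = 2*5*0.0 = 0.0, grad_y = 2*2*-1.3524 = -5.4096
  x_2 = 0.0 - 0.1*0.0 = 0.0
  y_2 = -1.3524 - 0.1*-5.4096 = -0.8114
Step 3: grad_x = 2*5*0.0 = 0.0, grad_y = 2*2*-0.8114 = -3.2458
  x_3 = 0.0 - 0.1*0.0 = 0.0
  y_3 = -0.8114 - 0.1*-3.2458 = -0.4869
Step 4: grad_x = 2*5*0.0 = 0.0, grad_y = 2*2*-0.4869 = -1.9475
  x_4 = 0.0 - 0.1*0.0 = 0.0
  y_4 = -0.4869 - 0.1*-1.9475 = -0.2921
f(0.0, -0.2921) = 5*0.0^2 + 2*(-0.2921)^2 = 0.1707


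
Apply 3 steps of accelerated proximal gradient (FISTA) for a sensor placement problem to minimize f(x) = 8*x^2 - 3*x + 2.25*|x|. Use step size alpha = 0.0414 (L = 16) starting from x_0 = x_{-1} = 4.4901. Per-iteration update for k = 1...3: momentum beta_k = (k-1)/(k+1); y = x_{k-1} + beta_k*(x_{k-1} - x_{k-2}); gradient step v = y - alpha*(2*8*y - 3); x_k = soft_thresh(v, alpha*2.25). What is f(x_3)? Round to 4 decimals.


FISTA on f(x) = 8*x^2 - 3*x + 2.25*|x|
L = 16, alpha = 0.0414
Iteration 1: beta = 0.0, y = 4.4901 + 0.0*(4.4901 - 4.4901) = 4.4901
  grad(y) = 68.8416, v = y - alpha*grad = 1.6401
  prox(v) = soft_thresh(1.6401, 0.0932) = 1.5469
Iteration 2: beta = 0.3333, y = 1.5469 + 0.3333*(1.5469 - 4.4901) = 0.5658
  grad(y) = 6.0535, v = y - alpha*grad = 0.3152
  prox(v) = soft_thresh(0.3152, 0.0932) = 0.2221
Iteration 3: beta = 0.5, y = 0.2221 + 0.5*(0.2221 - 1.5469) = -0.4403
  grad(y) = -10.0454, v = y - alpha*grad = -0.0245
  prox(v) = soft_thresh(-0.0245, 0.0932) = 0.0
f(x_3) = 8*0.0^2 - 3*0.0 + 2.25*|0.0| = 0.0


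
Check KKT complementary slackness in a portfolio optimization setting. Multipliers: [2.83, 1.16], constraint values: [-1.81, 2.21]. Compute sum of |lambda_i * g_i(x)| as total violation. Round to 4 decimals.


KKT complementary slackness check:
lambda_1 * g_1 = 2.83 * -1.81 = -5.1223
lambda_2 * g_2 = 1.16 * 2.21 = 2.5636
Total violation = 5.1223 + 2.5636 = 7.6859


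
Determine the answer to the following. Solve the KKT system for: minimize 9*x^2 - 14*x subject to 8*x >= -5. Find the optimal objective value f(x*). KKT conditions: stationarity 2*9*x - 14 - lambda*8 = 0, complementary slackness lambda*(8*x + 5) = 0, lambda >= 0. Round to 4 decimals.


Step 1: Try lambda = 0 (constraint inactive).
Stationarity: 2*9*x - 14 = 0
x* = 14/(2*9) = 7/9 = 0.7778 (rounded; the exact value 7/9 is used below)
Check constraint: 8*0.7778 = 6.2224 >= -5 -- satisfied.
Step 2: Compute optimal value.
f(x*) = 9*(7/9)^2 - 14*(7/9) = -5.4444


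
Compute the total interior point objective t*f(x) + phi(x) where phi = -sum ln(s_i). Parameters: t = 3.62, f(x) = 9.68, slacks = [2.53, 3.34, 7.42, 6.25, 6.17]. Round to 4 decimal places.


Step 1: Compute log-barrier.
ln values: [0.9282, 1.206, 2.0042, 1.8326, 1.8197]
phi = -(0.9282 + 1.206 + 2.0042 + 1.8326 + 1.8197) = -7.7906
Step 2: Compute augmented objective.
t*f(x) = 3.62*9.68 = 35.0416
Total = 35.0416 - 7.7906 = 27.251


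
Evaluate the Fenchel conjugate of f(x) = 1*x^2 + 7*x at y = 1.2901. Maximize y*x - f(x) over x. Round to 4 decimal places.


f*(y) = sup_x {y*x - a*x^2 - b*x} = sup_x {(y-b)*x - a*x^2}
FOC: (y - b) - 2a*x = 0 => x* = (y - b)/(2a)
x* = (1.2901 - 7)/(2*1) = -2.855
f*(1.2901) = (y-b)^2/(4a) = (1.2901 - 7)^2/(4*1)
= 32.603/4 = 8.1507


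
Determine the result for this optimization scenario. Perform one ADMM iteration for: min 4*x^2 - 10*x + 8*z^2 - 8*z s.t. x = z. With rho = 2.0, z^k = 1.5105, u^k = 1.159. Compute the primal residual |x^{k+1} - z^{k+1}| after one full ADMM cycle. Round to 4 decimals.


ADMM iteration with rho = 2.0, z^k = 1.5105, u^k = 1.159
Step 1: x-update.
Minimize 4*x^2 - 10*x + (2.0/2)*(x - 1.5105 + 1.159)^2
FOC: (2*4 + 2.0)*x = 10 + 2.0*(1.5105 - 1.159)
x^{k+1} = 1.0703
Step 2: z-update.
Minimize 8*z^2 - 8*z + (2.0/2)*(1.0703 - z + 1.159)^2
FOC: (2*8 + 2.0)*z = 8 + 2.0*(1.0703 + 1.159)
z^{k+1} = 0.6921
Step 3: u-update.
u^{k+1} = 1.159 + 1.0703 - 0.6921 = 1.5372
Step 4: Primal residual = |1.0703 - 0.6921| = 0.3782


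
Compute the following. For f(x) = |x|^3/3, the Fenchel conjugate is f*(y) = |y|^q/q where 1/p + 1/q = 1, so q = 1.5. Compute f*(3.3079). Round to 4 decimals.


The conjugate exponent q satisfies 1/p + 1/q = 1.
p = 3, so q = 3/(3 - 1) = 1.5
|y|^q = 3.3079^1.5 = 6.0163
f*(3.3079) = 6.0163 / 1.5 = 4.0109


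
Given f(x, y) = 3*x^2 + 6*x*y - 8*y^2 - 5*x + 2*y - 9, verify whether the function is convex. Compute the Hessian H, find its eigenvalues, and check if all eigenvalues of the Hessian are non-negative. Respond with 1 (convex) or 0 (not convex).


The Hessian of f(x,y) = 3*x^2 + 6*x*y - 8*y^2 - 5*x + 2*y - 9 is:
H = [[6, 6], [6, -16]]
Trace = 6 - 16 = -10
Determinant = 6*-16 - (6)^2 = -132
Discriminant = (-10)^2 - 4*-132 = 628.0
Eigenvalues: lambda_1 = -17.53, lambda_2 = 7.53
The function is not convex.

0


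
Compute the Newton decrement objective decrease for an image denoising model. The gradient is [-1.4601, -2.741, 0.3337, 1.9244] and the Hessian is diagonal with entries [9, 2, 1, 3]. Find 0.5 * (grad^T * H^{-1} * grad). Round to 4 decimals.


Step 1: H is diagonal, so H^(-1) * g = [-0.1622, -1.3705, 0.3337, 0.6415].
Step 2: g^T H^(-1) g = sum_i g_i^2 / H_ii
  = (-1.4601)^2/9 + (-2.741)^2/2 + (0.3337)^2/1 + (1.9244)^2/3
  = 0.2369 + 3.7565 + 0.1114 + 1.2344 = 5.3392
Step 3: Objective decrease = 0.5 * g^T H^(-1) g = 2.6696


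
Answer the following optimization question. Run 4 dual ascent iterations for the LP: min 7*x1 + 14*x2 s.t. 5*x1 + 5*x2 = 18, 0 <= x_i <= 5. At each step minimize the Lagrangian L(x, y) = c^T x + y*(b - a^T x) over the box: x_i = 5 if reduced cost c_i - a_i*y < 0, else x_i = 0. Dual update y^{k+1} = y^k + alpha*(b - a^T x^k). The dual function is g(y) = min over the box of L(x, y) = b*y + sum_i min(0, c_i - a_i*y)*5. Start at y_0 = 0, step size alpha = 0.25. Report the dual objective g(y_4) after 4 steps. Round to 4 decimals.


Dual ascent for LP: min 7*x1 + 14*x2, 5*x1 + 5*x2 = 18, 0 <= x_i <= 5
Step 1: y^k = 0.0, reduced costs: (7.0, 14.0)
  x^k = (0.0, 0.0), subgradient = b - a^T x = 18.0
  y^{k+1} = 0.0 + 0.25*18.0 = 4.5
Step 2: y^k = 4.5, reduced costs: (-15.5, -8.5)
  x^k = (5.0, 5.0), subgradient = b - a^T x = -32.0
  y^{k+1} = 4.5 + 0.25*-32.0 = -3.5
Step 3: y^k = -3.5, reduced costs: (24.5, 31.5)
  x^k = (0.0, 0.0), subgradient = b - a^T x = 18.0
  y^{k+1} = -3.5 + 0.25*18.0 = 1.0
Step 4: y^k = 1.0, reduced costs: (2.0, 9.0)
  x^k = (0.0, 0.0), subgradient = b - a^T x = 18.0
  y^{k+1} = 1.0 + 0.25*18.0 = 5.5
Dual objective at y_4 = 5.5: reduced costs (-20.5, -13.5), box minimizer x = (5.0, 5.0)
g(y_4) = b*y + (c1 - a1*y)*x1 + (c2 - a2*y)*x2 = 18*5.5 + (-20.5)*5.0 + (-13.5)*5.0 = 99.0 - 102.5 - 67.5 = -71.0


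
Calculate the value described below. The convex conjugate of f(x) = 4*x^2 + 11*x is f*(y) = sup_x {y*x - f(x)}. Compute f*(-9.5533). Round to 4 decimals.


f*(y) = sup_x {y*x - a*x^2 - b*x} = sup_x {(y-b)*x - a*x^2}
FOC: (y - b) - 2a*x = 0 => x* = (y - b)/(2a)
x* = (-9.5533 - 11)/(2*4) = -2.5692
f*(-9.5533) = (y-b)^2/(4a) = (-9.5533 - 11)^2/(4*4)
= 422.4381/16 = 26.4024


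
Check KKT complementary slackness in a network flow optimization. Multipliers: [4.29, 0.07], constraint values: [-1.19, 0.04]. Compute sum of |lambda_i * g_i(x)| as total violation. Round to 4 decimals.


KKT complementary slackness check:
lambda_1 * g_1 = 4.29 * -1.19 = -5.1051
lambda_2 * g_2 = 0.07 * 0.04 = 0.0028
Total violation = 5.1051 + 0.0028 = 5.1079


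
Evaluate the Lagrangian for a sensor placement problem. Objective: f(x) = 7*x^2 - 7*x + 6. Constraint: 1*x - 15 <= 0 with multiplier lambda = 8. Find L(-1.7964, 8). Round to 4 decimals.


Step 1: Evaluate f(x).
f(-1.7964) = 7*(-1.7964)^2 - 7*(-1.7964) + 6 = 41.1642
Step 2: Evaluate g(x).
g(-1.7964) = 1*-1.7964 - 15 = -16.7964
Step 3: Compute Lagrangian.
L = 41.1642 + 8*-16.7964 = -93.207


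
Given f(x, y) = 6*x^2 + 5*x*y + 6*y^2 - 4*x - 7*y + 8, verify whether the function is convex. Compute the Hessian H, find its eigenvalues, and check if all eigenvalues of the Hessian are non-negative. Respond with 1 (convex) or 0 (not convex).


The Hessian of f(x,y) = 6*x^2 + 5*x*y + 6*y^2 - 4*x - 7*y + 8 is:
H = [[12, 5], [5, 12]]
Trace = 12 + 12 = 24
Determinant = 12*12 - (5)^2 = 119
Discriminant = (24)^2 - 4*119 = 100.0
Eigenvalues: lambda_1 = 7.0, lambda_2 = 17.0
The function is convex.

1


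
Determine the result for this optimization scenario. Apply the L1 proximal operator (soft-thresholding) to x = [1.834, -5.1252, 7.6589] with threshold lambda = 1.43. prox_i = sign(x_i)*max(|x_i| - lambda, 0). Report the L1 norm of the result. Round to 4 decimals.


Soft-thresholding with lambda = 1.43:
prox(1.834) = sign(1.834)*max(|1.834| - 1.43, 0) = 0.404
prox(-5.1252) = sign(-5.1252)*max(|-5.1252| - 1.43, 0) = -3.6952
prox(7.6589) = sign(7.6589)*max(|7.6589| - 1.43, 0) = 6.2289
prox(x) = [0.404, -3.6952, 6.2289]
||prox(x)||_1 = 0.404 + 3.6952 + 6.2289 = 10.3281


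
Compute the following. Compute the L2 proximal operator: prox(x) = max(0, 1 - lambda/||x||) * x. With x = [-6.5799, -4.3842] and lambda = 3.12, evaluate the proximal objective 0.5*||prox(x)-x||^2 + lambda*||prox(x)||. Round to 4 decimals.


Step 1: Compute ||x||.
||x|| = 7.9067
Step 2: Compute scaling factor.
scale = max(0, 1 - 3.12/7.9067) = 0.6054
Step 3: prox(x) = [-3.9835, -2.6542]
||prox(x)|| = 4.7867
Step 4: Proximal objective.
0.5*||prox-x||^2 = 4.8672
lambda*||prox|| = 14.9345
Total = 19.8018


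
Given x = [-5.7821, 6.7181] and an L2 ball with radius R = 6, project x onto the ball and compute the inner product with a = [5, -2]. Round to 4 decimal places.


Step 1: Compute ||x|| (intermediates to 6 decimals).
||x|| = sqrt((-5.7821)^2 + 6.7181^2) = 8.863721
Step 2: Project.
Since ||x|| > R, scale = R/||x|| = 6/8.863721 = 0.676917, proj(x) = scale * x
proj(x) = [-3.914002, 4.547596]
Step 3: Dot product.
a^T * proj(x) = 5*(-3.914002) - 2*4.547596 = -28.6652


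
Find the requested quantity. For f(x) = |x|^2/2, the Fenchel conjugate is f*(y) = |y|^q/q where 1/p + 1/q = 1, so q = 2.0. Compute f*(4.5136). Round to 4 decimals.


The conjugate exponent q satisfies 1/p + 1/q = 1.
p = 2, so q = 2/(2 - 1) = 2.0
|y|^q = 4.5136^2.0 = 20.3726
f*(4.5136) = 20.3726 / 2.0 = 10.1863


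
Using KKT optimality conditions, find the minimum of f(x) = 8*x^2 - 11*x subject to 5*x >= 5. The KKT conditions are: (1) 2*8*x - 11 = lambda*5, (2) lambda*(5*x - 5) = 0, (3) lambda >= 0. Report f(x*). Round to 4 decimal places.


Step 1: Try lambda = 0 (constraint inactive).
x_unc = 11/(2*8) = 0.6875
Check: 5*0.6875 = 3.4375 < 5 -- violated!
Step 2: Constraint must be active: 5*x = 5
x* = 5/5 = 1.0
lambda = (2*8*1.0 - 11)/5 = 1.0
Step 3: Compute optimal value.
f(x*) = 8*1.0^2 - 11*1.0 = -3.0


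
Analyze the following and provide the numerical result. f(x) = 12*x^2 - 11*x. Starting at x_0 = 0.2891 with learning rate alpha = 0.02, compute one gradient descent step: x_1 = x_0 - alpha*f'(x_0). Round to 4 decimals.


We compute the gradient at x_0 and apply the update.
f'(x) = 24*x - 11
f'(0.2891) = 24*0.2891 - 11 = -4.0616
x_1 = 0.2891 - 0.02*-4.0616 = 0.3703


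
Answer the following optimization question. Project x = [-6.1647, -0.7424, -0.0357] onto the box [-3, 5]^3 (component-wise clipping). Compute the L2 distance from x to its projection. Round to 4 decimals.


Project each component onto [-3, 5].
clip(-6.1647) = -3.0, clip(-0.7424) = -0.7424, clip(-0.0357) = -0.0357
Projection = [-3.0, -0.7424, -0.0357]
Squared diffs: [10.0153, 0.0, 0.0]
Distance = sqrt(10.0153) = 3.1647


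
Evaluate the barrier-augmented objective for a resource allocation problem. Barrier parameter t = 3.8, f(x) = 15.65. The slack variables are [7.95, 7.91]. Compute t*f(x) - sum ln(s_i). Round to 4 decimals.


Step 1: Compute log-barrier.
ln values: [2.0732, 2.0681]
phi = -(2.0732 + 2.0681) = -4.1413
Step 2: Compute augmented objective.
t*f(x) = 3.8*15.65 = 59.47
Total = 59.47 - 4.1413 = 55.3287


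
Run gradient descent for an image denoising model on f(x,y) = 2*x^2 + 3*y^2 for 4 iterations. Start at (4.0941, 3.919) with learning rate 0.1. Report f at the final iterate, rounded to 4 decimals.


Gradient descent on f(x,y) = 2*x^2 + 3*y^2.
Starting point: (4.0941, 3.919), alpha = 0.1
Step 1: grad_x = 2*2*4.0941 = 16.3764, grad_y = 2*3*3.919 = 23.514
  x_1 = 4.0941 - 0.1*16.3764 = 2.4565
  y_1 = 3.919 - 0.1*23.514 = 1.5676
Step 2: grad_x = 2*2*2.4565 = 9.8258, grad_y = 2*3*1.5676 = 9.4056
  x_2 = 2.4565 - 0.1*9.8258 = 1.4739
  y_2 = 1.5676 - 0.1*9.4056 = 0.627
Step 3: grad_x = 2*2*1.4739 = 5.8955, grad_y = 2*3*0.627 = 3.7622
  x_3 = 1.4739 - 0.1*5.8955 = 0.8843
  y_3 = 0.627 - 0.1*3.7622 = 0.2508
Step 4: grad_x = 2*2*0.8843 = 3.5373, grad_y = 2*3*0.2508 = 1.5049
  x_4 = 0.8843 - 0.1*3.5373 = 0.5306
  y_4 = 0.2508 - 0.1*1.5049 = 0.1003
f(0.5306, 0.1003) = 2*0.5306^2 + 3*0.1003^2 = 0.5933


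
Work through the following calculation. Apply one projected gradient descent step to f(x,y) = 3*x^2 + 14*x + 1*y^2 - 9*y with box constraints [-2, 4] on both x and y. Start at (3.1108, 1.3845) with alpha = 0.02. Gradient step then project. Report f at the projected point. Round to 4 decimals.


Step 1: Compute gradient at (3.1108, 1.3845).
grad_x = 2*3*3.1108 + 14 = 32.6648
grad_y = 2*1*1.3845 - 9 = -6.231
Step 2: Gradient step.
x_raw = 3.1108 - 0.02*32.6648 = 2.4575
y_raw = 1.3845 - 0.02*-6.231 = 1.5091
Step 3: Project onto [-2, 4].
x_proj = clip(2.4575) = 2.4575
y_proj = clip(1.5091) = 1.5091
Step 4: Evaluate f.
f(2.4575, 1.5091) = 41.2184


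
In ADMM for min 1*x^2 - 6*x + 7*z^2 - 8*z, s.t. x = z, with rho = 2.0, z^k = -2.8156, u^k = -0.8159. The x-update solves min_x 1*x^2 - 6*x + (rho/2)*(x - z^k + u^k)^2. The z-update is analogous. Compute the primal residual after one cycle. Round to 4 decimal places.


ADMM iteration with rho = 2.0, z^k = -2.8156, u^k = -0.8159
Step 1: x-update.
Minimize 1*x^2 - 6*x + (2.0/2)*(x + 2.8156 - 0.8159)^2
FOC: (2*1 + 2.0)*x = 6 + 2.0*(-2.8156 + 0.8159)
x^{k+1} = 0.5002
Step 2: z-update.
Minimize 7*z^2 - 8*z + (2.0/2)*(0.5002 - z - 0.8159)^2
FOC: (2*7 + 2.0)*z = 8 + 2.0*(0.5002 - 0.8159)
z^{k+1} = 0.4605
Step 3: u-update.
u^{k+1} = -0.8159 + 0.5002 - 0.4605 = -0.7763
Step 4: Primal residual = |0.5002 - 0.4605| = 0.0396


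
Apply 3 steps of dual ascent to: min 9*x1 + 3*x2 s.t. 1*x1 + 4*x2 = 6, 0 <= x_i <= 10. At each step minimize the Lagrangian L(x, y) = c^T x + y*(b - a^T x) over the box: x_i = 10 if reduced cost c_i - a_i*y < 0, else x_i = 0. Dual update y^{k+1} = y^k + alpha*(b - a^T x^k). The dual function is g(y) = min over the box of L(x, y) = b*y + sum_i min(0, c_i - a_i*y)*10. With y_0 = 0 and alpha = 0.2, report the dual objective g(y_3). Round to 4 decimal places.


Dual ascent for LP: min 9*x1 + 3*x2, 1*x1 + 4*x2 = 6, 0 <= x_i <= 10
Step 1: y^k = 0.0, reduced costs: (9.0, 3.0)
  x^k = (0.0, 0.0), subgradient = b - a^T x = 6.0
  y^{k+1} = 0.0 + 0.2*6.0 = 1.2
Step 2: y^k = 1.2, reduced costs: (7.8, -1.8)
  x^k = (0.0, 10.0), subgradient = b - a^T x = -34.0
  y^{k+1} = 1.2 + 0.2*-34.0 = -5.6
Step 3: y^k = -5.6, reduced costs: (14.6, 25.4)
  x^k = (0.0, 0.0), subgradient = b - a^T x = 6.0
  y^{k+1} = -5.6 + 0.2*6.0 = -4.4
Dual objective at y_3 = -4.4: reduced costs (13.4, 20.6), box minimizer x = (0.0, 0.0)
g(y_3) = b*y + (c1 - a1*y)*x1 + (c2 - a2*y)*x2 = 6*(-4.4) + 13.4*0.0 + 20.6*0.0 = -26.4 + 0.0 + 0.0 = -26.4


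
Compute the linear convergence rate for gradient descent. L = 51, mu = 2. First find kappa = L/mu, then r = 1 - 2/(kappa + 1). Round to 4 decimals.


Step 1: Compute the condition number.
kappa = L/mu = 51/2 = 25.5
Step 2: Compute the convergence rate.
r = 1 - 2/(kappa + 1) = 1 - 2*mu/(L + mu) = (L - mu)/(L + mu) = 49/53 = 0.9245


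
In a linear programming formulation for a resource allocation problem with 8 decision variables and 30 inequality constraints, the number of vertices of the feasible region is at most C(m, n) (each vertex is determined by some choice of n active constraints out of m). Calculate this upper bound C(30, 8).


Each vertex corresponds to some choice of n active constraints out of m, so the number of vertices is at most C(m, n) = m! / (n!(m-n)!).
m = 30, n = 8
Numerator: 30 * 29 * 28 * 27 * 26 * 25 * 24 * 23
Denominator: 8! = 40320
C(30, 8) = 5852925


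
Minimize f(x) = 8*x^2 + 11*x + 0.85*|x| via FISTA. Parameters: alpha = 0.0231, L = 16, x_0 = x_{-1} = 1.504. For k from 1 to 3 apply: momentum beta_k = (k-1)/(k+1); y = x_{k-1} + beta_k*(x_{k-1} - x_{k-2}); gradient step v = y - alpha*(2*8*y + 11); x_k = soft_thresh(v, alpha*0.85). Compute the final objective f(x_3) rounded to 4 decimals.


FISTA on f(x) = 8*x^2 + 11*x + 0.85*|x|
L = 16, alpha = 0.0231
Iteration 1: beta = 0.0, y = 1.504 + 0.0*(1.504 - 1.504) = 1.504
  grad(y) = 35.064, v = y - alpha*grad = 0.694
  prox(v) = soft_thresh(0.694, 0.0196) = 0.6744
Iteration 2: beta = 0.3333, y = 0.6744 + 0.3333*(0.6744 - 1.504) = 0.3978
  grad(y) = 17.3656, v = y - alpha*grad = -0.0033
  prox(v) = soft_thresh(-0.0033, 0.0196) = 0.0
Iteration 3: beta = 0.5, y = 0.0 + 0.5*(0.0 - 0.6744) = -0.3372
  grad(y) = 5.6049, v = y - alpha*grad = -0.4667
  prox(v) = soft_thresh(-0.4667, 0.0196) = -0.447
f(x_3) = 8*(-0.447)^2 + 11*(-0.447) + 0.85*|-0.447| = -2.9387


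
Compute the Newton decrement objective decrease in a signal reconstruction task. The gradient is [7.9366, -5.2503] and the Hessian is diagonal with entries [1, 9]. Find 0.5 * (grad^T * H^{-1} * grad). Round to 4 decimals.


Step 1: H is diagonal, so H^(-1) * g = [7.9366, -0.5834].
Step 2: g^T H^(-1) g = sum_i g_i^2 / H_ii
  = (7.9366)^2/1 + (-5.2503)^2/9
  = 62.9896 + 3.0629 = 66.0525
Step 3: Objective decrease = 0.5 * g^T H^(-1) g = 33.0262


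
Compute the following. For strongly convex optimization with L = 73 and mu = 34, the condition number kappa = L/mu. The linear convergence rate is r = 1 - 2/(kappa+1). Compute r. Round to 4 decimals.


Step 1: Compute the condition number.
kappa = L/mu = 73/34 = 2.1471
Step 2: Compute the convergence rate.
r = 1 - 2/(kappa + 1) = 1 - 2*mu/(L + mu) = (L - mu)/(L + mu) = 39/107 = 0.3645


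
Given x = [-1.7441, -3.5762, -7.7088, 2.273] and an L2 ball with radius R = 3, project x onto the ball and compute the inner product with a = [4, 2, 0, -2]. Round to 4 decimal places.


Step 1: Compute ||x|| (intermediates to 6 decimals).
||x|| = sqrt((-1.7441)^2 + (-3.5762)^2 + (-7.7088)^2 + 2.273^2) = 8.967899
Step 2: Project.
Since ||x|| > R, scale = R/||x|| = 3/8.967899 = 0.334527, proj(x) = scale * x
proj(x) = [-0.583449, -1.196335, -2.578802, 0.76038]
Step 3: Dot product.
a^T * proj(x) = 4*(-0.583449) + 2*(-1.196335) + 0*(-2.578802) - 2*0.76038 = -6.2472


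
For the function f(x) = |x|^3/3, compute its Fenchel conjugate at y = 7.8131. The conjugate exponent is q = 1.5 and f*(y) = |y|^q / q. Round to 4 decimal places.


The conjugate exponent q satisfies 1/p + 1/q = 1.
p = 3, so q = 3/(3 - 1) = 1.5
|y|^q = 7.8131^1.5 = 21.8391
f*(7.8131) = 21.8391 / 1.5 = 14.5594


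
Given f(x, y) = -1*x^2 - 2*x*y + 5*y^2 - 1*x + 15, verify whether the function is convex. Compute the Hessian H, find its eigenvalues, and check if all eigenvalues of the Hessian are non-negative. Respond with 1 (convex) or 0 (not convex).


The Hessian of f(x,y) = -1*x^2 - 2*x*y + 5*y^2 - 1*x + 15 is:
H = [[-2, -2], [-2, 10]]
Trace = -2 + 10 = 8
Determinant = -2*10 - (-2)^2 = -24
Discriminant = (8)^2 - 4*-24 = 160.0
Eigenvalues: lambda_1 = -2.3246, lambda_2 = 10.3246
The function is not convex.

0


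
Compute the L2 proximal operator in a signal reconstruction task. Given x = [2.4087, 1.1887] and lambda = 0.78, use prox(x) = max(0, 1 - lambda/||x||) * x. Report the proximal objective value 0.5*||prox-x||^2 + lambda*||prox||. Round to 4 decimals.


Step 1: Compute ||x||.
||x|| = 2.686
Step 2: Compute scaling factor.
scale = max(0, 1 - 0.78/2.686) = 0.7096
Step 3: prox(x) = [1.7092, 0.8435]
||prox(x)|| = 1.906
Step 4: Proximal objective.
0.5*||prox-x||^2 = 0.3042
lambda*||prox|| = 1.4867
Total = 1.7909


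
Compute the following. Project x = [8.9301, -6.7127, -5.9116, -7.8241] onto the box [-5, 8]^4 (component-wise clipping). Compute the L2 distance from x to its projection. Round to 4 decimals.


Project each component onto [-5, 8].
clip(8.9301) = 8.0, clip(-6.7127) = -5.0, clip(-5.9116) = -5.0, clip(-7.8241) = -5.0
Projection = [8.0, -5.0, -5.0, -5.0]
Squared diffs: [0.8651, 2.9333, 0.831, 7.9755]
Distance = sqrt(12.6049) = 3.5503


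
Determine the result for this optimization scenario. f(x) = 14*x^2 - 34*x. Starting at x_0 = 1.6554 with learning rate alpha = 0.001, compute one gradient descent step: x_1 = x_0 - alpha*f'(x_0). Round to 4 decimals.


We compute the gradient at x_0 and apply the update.
f'(x) = 28*x - 34
f'(1.6554) = 28*1.6554 - 34 = 12.3512
x_1 = 1.6554 - 0.001*12.3512 = 1.643


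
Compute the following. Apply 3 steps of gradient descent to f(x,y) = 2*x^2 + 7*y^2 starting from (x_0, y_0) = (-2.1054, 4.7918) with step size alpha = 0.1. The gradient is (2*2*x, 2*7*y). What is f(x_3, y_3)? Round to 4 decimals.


Gradient descent on f(x,y) = 2*x^2 + 7*y^2.
Starting point: (-2.1054, 4.7918), alpha = 0.1
Step 1: grad_x = 2*2*-2.1054 = -8.4216, grad_y = 2*7*4.7918 = 67.0852
  x_1 = -2.1054 - 0.1*-8.4216 = -1.2632
  y_1 = 4.7918 - 0.1*67.0852 = -1.9167
Step 2: grad_x = 2*2*-1.2632 = -5.053, grad_y = 2*7*-1.9167 = -26.8341
  x_2 = -1.2632 - 0.1*-5.053 = -0.7579
  y_2 = -1.9167 - 0.1*-26.8341 = 0.7667
Step 3: grad_x = 2*2*-0.7579 = -3.0318, grad_y = 2*7*0.7667 = 10.7336
  x_3 = -0.7579 - 0.1*-3.0318 = -0.4548
  y_3 = 0.7667 - 0.1*10.7336 = -0.3067
f(-0.4548, -0.3067) = 2*(-0.4548)^2 + 7*(-0.3067)^2 = 1.072


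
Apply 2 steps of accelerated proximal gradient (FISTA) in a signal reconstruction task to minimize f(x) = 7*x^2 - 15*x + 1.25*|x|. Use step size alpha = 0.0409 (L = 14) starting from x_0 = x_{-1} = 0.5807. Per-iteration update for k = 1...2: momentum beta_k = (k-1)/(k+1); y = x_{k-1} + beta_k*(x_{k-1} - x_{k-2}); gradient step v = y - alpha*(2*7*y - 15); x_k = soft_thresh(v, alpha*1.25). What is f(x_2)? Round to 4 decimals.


FISTA on f(x) = 7*x^2 - 15*x + 1.25*|x|
L = 14, alpha = 0.0409
Iteration 1: beta = 0.0, y = 0.5807 + 0.0*(0.5807 - 0.5807) = 0.5807
  grad(y) = -6.8702, v = y - alpha*grad = 0.8617
  prox(v) = soft_thresh(0.8617, 0.0511) = 0.8106
Iteration 2: beta = 0.3333, y = 0.8106 + 0.3333*(0.8106 - 0.5807) = 0.8872
  grad(y) = -2.5794, v = y - alpha*grad = 0.9927
  prox(v) = soft_thresh(0.9927, 0.0511) = 0.9416
f(x_2) = 7*0.9416^2 - 15*0.9416 + 1.25*|0.9416| = -6.7407


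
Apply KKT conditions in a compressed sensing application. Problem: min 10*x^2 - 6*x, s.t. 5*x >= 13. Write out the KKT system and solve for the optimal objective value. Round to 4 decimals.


Step 1: Try lambda = 0 (constraint inactive).
x_unc = 6/(2*10) = 0.3
Check: 5*0.3 = 1.5 < 13 -- violated!
Step 2: Constraint must be active: 5*x = 13
x* = 13/5 = 2.6
lambda = (2*10*2.6 - 6)/5 = 9.2
Step 3: Compute optimal value.
f(x*) = 10*2.6^2 - 6*2.6 = 52.0


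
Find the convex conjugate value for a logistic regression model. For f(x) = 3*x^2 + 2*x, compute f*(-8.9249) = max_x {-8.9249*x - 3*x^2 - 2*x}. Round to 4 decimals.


f*(y) = sup_x {y*x - a*x^2 - b*x} = sup_x {(y-b)*x - a*x^2}
FOC: (y - b) - 2a*x = 0 => x* = (y - b)/(2a)
x* = (-8.9249 - 2)/(2*3) = -1.8208
f*(-8.9249) = (y-b)^2/(4a) = (-8.9249 - 2)^2/(4*3)
= 119.3534/12 = 9.9461


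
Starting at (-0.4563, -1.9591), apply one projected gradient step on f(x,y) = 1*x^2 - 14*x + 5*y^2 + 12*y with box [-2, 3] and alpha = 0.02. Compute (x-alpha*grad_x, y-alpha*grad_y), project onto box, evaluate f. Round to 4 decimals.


Step 1: Compute gradient at (-0.4563, -1.9591).
grad_x = 2*1*-0.4563 - 14 = -14.9126
grad_y = 2*5*-1.9591 + 12 = -7.591
Step 2: Gradient step.
x_raw = -0.4563 - 0.02*-14.9126 = -0.158
y_raw = -1.9591 - 0.02*-7.591 = -1.8073
Step 3: Project onto [-2, 3].
x_proj = clip(-0.158) = -0.158
y_proj = clip(-1.8073) = -1.8073
Step 4: Evaluate f.
f(-0.158, -1.8073) = -3.1184


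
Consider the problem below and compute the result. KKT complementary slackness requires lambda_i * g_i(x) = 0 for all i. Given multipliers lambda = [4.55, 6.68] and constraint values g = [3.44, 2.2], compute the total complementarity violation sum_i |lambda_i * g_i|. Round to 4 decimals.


KKT complementary slackness check:
lambda_1 * g_1 = 4.55 * 3.44 = 15.652
lambda_2 * g_2 = 6.68 * 2.2 = 14.696
Total violation = 15.652 + 14.696 = 30.348


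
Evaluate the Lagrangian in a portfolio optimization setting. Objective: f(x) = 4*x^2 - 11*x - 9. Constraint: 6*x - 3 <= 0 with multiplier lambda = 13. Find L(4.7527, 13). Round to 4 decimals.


Step 1: Evaluate f(x).
f(4.7527) = 4*4.7527^2 - 11*4.7527 - 9 = 29.0729
Step 2: Evaluate g(x).
g(4.7527) = 6*4.7527 - 3 = 25.5162
Step 3: Compute Lagrangian.
L = 29.0729 + 13*25.5162 = 360.7835


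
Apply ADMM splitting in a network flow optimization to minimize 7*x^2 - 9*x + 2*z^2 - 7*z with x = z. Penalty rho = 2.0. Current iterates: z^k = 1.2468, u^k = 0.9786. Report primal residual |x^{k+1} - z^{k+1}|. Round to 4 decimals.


ADMM iteration with rho = 2.0, z^k = 1.2468, u^k = 0.9786
Step 1: x-update.
Minimize 7*x^2 - 9*x + (2.0/2)*(x - 1.2468 + 0.9786)^2
FOC: (2*7 + 2.0)*x = 9 + 2.0*(1.2468 - 0.9786)
x^{k+1} = 0.596
Step 2: z-update.
Minimize 2*z^2 - 7*z + (2.0/2)*(0.596 - z + 0.9786)^2
FOC: (2*2 + 2.0)*z = 7 + 2.0*(0.596 + 0.9786)
z^{k+1} = 1.6915
Step 3: u-update.
u^{k+1} = 0.9786 + 0.596 - 1.6915 = -0.1169
Step 4: Primal residual = |0.596 - 1.6915| = 1.0955


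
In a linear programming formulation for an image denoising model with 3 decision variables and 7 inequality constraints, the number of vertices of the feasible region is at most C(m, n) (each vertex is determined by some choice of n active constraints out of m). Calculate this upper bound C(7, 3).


Each vertex corresponds to some choice of n active constraints out of m, so the number of vertices is at most C(m, n) = m! / (n!(m-n)!).
m = 7, n = 3
Numerator: 7 * 6 * 5
Denominator: 3! = 6
C(7, 3) = 35


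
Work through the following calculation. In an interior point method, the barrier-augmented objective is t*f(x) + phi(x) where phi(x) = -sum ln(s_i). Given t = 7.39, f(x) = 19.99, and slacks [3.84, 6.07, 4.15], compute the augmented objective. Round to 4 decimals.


Step 1: Compute log-barrier.
ln values: [1.3455, 1.8034, 1.4231]
phi = -(1.3455 + 1.8034 + 1.4231) = -4.5719
Step 2: Compute augmented objective.
t*f(x) = 7.39*19.99 = 147.7261
Total = 147.7261 - 4.5719 = 143.1542


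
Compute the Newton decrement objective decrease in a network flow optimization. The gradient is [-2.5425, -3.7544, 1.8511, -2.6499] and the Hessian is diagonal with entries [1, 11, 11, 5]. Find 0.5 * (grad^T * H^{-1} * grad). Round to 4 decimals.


Step 1: H is diagonal, so H^(-1) * g = [-2.5425, -0.3413, 0.1683, -0.53].
Step 2: g^T H^(-1) g = sum_i g_i^2 / H_ii
  = (-2.5425)^2/1 + (-3.7544)^2/11 + (1.8511)^2/11 + (-2.6499)^2/5
  = 6.4643 + 1.2814 + 0.3115 + 1.4044 = 9.4616
Step 3: Objective decrease = 0.5 * g^T H^(-1) g = 4.7308


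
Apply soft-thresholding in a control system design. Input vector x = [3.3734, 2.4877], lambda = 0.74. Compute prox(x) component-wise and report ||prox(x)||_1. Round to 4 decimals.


Soft-thresholding with lambda = 0.74:
prox(3.3734) = sign(3.3734)*max(|3.3734| - 0.74, 0) = 2.6334
prox(2.4877) = sign(2.4877)*max(|2.4877| - 0.74, 0) = 1.7477
prox(x) = [2.6334, 1.7477]
||prox(x)||_1 = 2.6334 + 1.7477 = 4.3811


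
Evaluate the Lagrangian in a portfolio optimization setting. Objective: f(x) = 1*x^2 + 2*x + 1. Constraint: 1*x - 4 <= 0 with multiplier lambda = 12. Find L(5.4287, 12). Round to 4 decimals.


Step 1: Evaluate f(x).
f(5.4287) = 1*5.4287^2 + 2*5.4287 + 1 = 41.3282
Step 2: Evaluate g(x).
g(5.4287) = 1*5.4287 - 4 = 1.4287
Step 3: Compute Lagrangian.
L = 41.3282 + 12*1.4287 = 58.4726


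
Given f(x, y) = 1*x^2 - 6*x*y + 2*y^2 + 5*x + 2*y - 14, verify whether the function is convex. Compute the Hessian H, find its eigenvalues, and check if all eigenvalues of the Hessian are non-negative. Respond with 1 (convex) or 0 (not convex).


The Hessian of f(x,y) = 1*x^2 - 6*x*y + 2*y^2 + 5*x + 2*y - 14 is:
H = [[2, -6], [-6, 4]]
Trace = 2 + 4 = 6
Determinant = 2*4 - (-6)^2 = -28
Discriminant = (6)^2 - 4*-28 = 148.0
Eigenvalues: lambda_1 = -3.0828, lambda_2 = 9.0828
The function is not convex.

0


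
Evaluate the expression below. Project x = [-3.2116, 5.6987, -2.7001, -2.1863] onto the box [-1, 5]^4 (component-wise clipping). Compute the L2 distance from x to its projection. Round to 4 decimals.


Project each component onto [-1, 5].
clip(-3.2116) = -1.0, clip(5.6987) = 5.0, clip(-2.7001) = -1.0, clip(-2.1863) = -1.0
Projection = [-1.0, 5.0, -1.0, -1.0]
Squared diffs: [4.8912, 0.4882, 2.8903, 1.4073]
Distance = sqrt(9.677) = 3.1108


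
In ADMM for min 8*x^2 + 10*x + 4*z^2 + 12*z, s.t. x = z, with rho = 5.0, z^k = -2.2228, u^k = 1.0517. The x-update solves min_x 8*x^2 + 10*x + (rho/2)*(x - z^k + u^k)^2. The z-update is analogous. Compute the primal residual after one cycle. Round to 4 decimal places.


ADMM iteration with rho = 5.0, z^k = -2.2228, u^k = 1.0517
Step 1: x-update.
Minimize 8*x^2 + 10*x + (5.0/2)*(x + 2.2228 + 1.0517)^2
FOC: (2*8 + 5.0)*x = -10 + 5.0*(-2.2228 - 1.0517)
x^{k+1} = -1.2558
Step 2: z-update.
Minimize 4*z^2 + 12*z + (5.0/2)*(-1.2558 - z + 1.0517)^2
FOC: (2*4 + 5.0)*z = -12 + 5.0*(-1.2558 + 1.0517)
z^{k+1} = -1.0016
Step 3: u-update.
u^{k+1} = 1.0517 - 1.2558 + 1.0016 = 0.7975
Step 4: Primal residual = |-1.2558 + 1.0016| = 0.2542


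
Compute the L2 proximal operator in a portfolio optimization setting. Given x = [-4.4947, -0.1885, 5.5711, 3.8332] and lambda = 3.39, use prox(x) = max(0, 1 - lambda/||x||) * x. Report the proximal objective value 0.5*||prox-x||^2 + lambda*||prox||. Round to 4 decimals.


Step 1: Compute ||x||.
||x|| = 8.1221
Step 2: Compute scaling factor.
scale = max(0, 1 - 3.39/8.1221) = 0.5826
Step 3: prox(x) = [-2.6187, -0.1098, 3.2458, 2.2333]
||prox(x)|| = 4.7321
Step 4: Proximal objective.
0.5*||prox-x||^2 = 5.7461
lambda*||prox|| = 16.0418
Total = 21.7879


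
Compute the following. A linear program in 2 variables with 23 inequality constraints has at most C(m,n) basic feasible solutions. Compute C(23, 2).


Each vertex corresponds to some choice of n active constraints out of m, so the number of vertices is at most C(m, n) = m! / (n!(m-n)!).
m = 23, n = 2
Numerator: 23 * 22
Denominator: 2! = 2
C(23, 2) = 253


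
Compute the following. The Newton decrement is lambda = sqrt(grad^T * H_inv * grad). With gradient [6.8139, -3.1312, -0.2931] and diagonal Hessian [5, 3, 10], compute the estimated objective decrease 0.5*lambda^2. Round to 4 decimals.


Step 1: H is diagonal, so H^(-1) * g = [1.3628, -1.0437, -0.0293].
Step 2: g^T H^(-1) g = sum_i g_i^2 / H_ii
  = (6.8139)^2/5 + (-3.1312)^2/3 + (-0.2931)^2/10
  = 9.2858 + 3.2681 + 0.0086 = 12.5626
Step 3: Objective decrease = 0.5 * g^T H^(-1) g = 6.2813


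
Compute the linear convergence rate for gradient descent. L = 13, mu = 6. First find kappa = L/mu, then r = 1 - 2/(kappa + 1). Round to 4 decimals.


Step 1: Compute the condition number.
kappa = L/mu = 13/6 = 2.1667
Step 2: Compute the convergence rate.
r = 1 - 2/(kappa + 1) = 1 - 2*mu/(L + mu) = (L - mu)/(L + mu) = 7/19 = 0.3684


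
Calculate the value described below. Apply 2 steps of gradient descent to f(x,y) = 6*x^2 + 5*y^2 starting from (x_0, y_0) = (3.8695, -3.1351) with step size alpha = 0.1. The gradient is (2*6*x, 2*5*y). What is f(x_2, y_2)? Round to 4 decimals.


Gradient descent on f(x,y) = 6*x^2 + 5*y^2.
Starting point: (3.8695, -3.1351), alpha = 0.1
Step 1: grad_x = 2*6*3.8695 = 46.434, grad_y = 2*5*-3.1351 = -31.351
  x_1 = 3.8695 - 0.1*46.434 = -0.7739
  y_1 = -3.1351 - 0.1*-31.351 = 0.0
Step 2: grad_x = 2*6*-0.7739 = -9.2868, grad_y = 2*5*0.0 = 0.0
  x_2 = -0.7739 - 0.1*-9.2868 = 0.1548
  y_2 = 0.0 - 0.1*0.0 = 0.0
f(0.1548, 0.0) = 6*0.1548^2 + 5*0.0^2 = 0.1437


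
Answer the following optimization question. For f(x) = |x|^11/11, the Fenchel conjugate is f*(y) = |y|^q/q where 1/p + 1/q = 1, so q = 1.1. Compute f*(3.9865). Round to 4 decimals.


The conjugate exponent q satisfies 1/p + 1/q = 1.
p = 11, so q = 11/(11 - 1) = 1.1
|y|^q = 3.9865^1.1 = 4.5777
f*(3.9865) = 4.5777 / 1.1 = 4.1616


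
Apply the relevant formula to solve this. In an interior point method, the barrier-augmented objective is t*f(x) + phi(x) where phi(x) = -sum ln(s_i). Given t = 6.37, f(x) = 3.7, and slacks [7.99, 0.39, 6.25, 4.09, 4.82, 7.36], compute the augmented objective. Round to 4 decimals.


Step 1: Compute log-barrier.
ln values: [2.0782, -0.9416, 1.8326, 1.4085, 1.5728, 1.9961]
phi = -(2.0782 - 0.9416 + 1.8326 + 1.4085 + 1.5728 + 1.9961) = -7.9465
Step 2: Compute augmented objective.
t*f(x) = 6.37*3.7 = 23.569
Total = 23.569 - 7.9465 = 15.6225
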